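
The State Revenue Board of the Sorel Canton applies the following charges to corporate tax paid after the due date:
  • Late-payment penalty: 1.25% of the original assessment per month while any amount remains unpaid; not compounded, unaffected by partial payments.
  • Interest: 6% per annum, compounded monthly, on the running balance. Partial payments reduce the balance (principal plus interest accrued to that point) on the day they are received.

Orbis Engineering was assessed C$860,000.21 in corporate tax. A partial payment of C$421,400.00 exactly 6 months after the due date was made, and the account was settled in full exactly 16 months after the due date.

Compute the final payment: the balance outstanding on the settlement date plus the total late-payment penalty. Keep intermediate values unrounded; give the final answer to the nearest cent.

C$660,491.01

Monthly rate = 6% ÷ 12 = 0.5%
Balance at month 6: C$860,000.2100 × (1 + 0.005)^6 = C$886,124.8745…
After C$421,400.00 payment: C$886,124.8745… − C$421,400.00 = C$464,724.8745…
Balance at month 16: C$464,724.8745… × (1 + 0.005)^10 = C$488,490.9659…
Penalty: 16 × 1.25% × C$860,000.21 = C$172,000.04…
Final settlement = outstanding balance + penalty = C$488,490.9659… + C$172,000.04… = C$660,491.01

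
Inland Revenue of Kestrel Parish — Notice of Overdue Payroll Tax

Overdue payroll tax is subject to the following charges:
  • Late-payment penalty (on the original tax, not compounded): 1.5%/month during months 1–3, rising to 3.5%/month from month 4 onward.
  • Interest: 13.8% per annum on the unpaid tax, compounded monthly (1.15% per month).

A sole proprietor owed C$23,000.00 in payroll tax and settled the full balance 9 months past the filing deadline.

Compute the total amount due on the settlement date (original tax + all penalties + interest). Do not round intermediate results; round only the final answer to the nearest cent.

Penalty, months 1–3: 3 × 1.5% × C$23,000.00 = C$1,035.00
Penalty, months 4–9: 6 × 3.5% × C$23,000.00 = C$4,830.00
Interest: C$23,000.00 × ((1 + 0.0115)^9 − 1) = C$23,000.00 × 0.1083910… = C$2,492.9926…
Total = C$23,000.00 + C$5,865.0000 + C$2,492.9926… = C$31,357.99

C$31,357.99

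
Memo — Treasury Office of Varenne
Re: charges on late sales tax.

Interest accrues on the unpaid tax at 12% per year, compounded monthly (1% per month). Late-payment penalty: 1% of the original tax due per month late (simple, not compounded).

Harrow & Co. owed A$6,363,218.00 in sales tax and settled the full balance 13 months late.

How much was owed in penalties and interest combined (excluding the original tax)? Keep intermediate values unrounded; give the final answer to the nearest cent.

Late-payment penalty = 1% × A$6,363,218.00 × 13 mo = A$827,218.34
Interest: A$6,363,218.00 × ((1 + 0.01)^13 − 1) = A$6,363,218.00 × 0.1380933… = A$878,717.6477…
Penalties + interest = A$827,218.3400 + A$878,717.6477… = A$1,705,935.99

A$1,705,935.99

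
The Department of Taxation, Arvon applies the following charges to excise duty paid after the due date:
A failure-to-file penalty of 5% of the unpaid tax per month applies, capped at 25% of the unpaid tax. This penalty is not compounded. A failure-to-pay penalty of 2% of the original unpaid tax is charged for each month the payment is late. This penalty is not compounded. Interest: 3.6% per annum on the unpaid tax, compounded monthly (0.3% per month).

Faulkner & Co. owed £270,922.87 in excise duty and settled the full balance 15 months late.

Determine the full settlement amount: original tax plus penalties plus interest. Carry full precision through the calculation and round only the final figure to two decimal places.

£432,381.36

Failure-to-file: 15 × 5% × £270,922.87 = £203,192.15…, capped at 25% × £270,922.87 = £67,730.72…
Failure-to-pay penalty = 2% × £270,922.87 × 15 mo = £81,276.86…
Interest: £270,922.87 × ((1 + 0.003)^15 − 1) = £270,922.87 × 0.0459574… = £12,450.9097…
Total = £270,922.87 + £149,007.5785 + £12,450.9097… = £432,381.36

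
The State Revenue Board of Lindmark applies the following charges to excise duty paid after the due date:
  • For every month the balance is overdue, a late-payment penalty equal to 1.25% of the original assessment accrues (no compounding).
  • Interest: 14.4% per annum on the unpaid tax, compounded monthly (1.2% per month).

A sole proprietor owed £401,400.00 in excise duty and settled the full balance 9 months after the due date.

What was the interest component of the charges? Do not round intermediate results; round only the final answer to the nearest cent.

Interest: £401,400.00 × ((1 + 0.012)^9 − 1) = £401,400.00 × 0.1133318… = £45,491.3831…

£45,491.38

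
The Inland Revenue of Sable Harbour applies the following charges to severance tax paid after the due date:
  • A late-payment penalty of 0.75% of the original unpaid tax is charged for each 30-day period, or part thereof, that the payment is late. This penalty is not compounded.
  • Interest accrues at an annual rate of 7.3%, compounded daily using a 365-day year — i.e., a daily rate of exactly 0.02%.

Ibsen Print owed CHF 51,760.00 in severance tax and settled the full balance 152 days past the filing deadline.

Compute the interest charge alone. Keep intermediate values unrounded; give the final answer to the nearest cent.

CHF 1,597.50

Interest: CHF 51,760.00 × ((1 + 0.0002)^152 − 1) = CHF 51,760.00 × 0.03086366… = CHF 1,597.5033…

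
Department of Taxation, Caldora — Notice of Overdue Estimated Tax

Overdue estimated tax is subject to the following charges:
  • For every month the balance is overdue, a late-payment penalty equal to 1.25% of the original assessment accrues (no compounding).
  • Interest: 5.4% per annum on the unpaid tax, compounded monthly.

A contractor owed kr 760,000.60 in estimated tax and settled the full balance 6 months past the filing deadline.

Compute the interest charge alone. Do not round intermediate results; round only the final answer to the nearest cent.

Interest (5.4%/yr ÷ 12 = 0.45%/month): kr 760,000.60 × ((1 + 0.0045)^6 − 1) = kr 20,752.2562…

kr 20,752.26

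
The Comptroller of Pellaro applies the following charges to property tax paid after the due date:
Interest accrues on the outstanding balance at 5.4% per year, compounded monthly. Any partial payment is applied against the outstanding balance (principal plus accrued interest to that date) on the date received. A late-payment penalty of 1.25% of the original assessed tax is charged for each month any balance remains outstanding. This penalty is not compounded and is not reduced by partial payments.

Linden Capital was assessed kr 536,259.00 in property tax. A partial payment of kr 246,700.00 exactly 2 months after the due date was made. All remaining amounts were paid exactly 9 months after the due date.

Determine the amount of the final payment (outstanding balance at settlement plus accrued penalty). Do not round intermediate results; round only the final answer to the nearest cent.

Monthly rate = 5.4% ÷ 12 = 0.45%
Balance at month 2: kr 536,259.0000 × (1 + 0.0045)^2 = kr 541,096.1902…
After kr 246,700.00 payment: kr 541,096.1902… − kr 246,700.00 = kr 294,396.1902…
Balance at month 9: kr 294,396.1902… × (1 + 0.0045)^7 = kr 303,795.8054…
Penalty: 9 × 1.25% × kr 536,259.00 = kr 60,329.14…
Final settlement = outstanding balance + penalty = kr 303,795.8054… + kr 60,329.14… = kr 364,124.94

kr 364,124.94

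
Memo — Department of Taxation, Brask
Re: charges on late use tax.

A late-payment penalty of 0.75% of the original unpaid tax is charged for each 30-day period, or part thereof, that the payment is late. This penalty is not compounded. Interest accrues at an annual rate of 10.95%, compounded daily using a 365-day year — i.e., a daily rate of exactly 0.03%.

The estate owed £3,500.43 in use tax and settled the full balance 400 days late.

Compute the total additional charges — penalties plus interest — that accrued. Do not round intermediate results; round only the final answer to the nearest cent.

£813.77

Penalty periods: ⌈400/30⌉ = 14; penalty = 14 × 0.75% × £3,500.43 = £367.55…
Interest: £3,500.43 × ((1 + 0.0003)^400 − 1) = £3,500.43 × 0.12747656… = £446.2228…
Penalties + interest = £367.5452… + £446.2228… = £813.77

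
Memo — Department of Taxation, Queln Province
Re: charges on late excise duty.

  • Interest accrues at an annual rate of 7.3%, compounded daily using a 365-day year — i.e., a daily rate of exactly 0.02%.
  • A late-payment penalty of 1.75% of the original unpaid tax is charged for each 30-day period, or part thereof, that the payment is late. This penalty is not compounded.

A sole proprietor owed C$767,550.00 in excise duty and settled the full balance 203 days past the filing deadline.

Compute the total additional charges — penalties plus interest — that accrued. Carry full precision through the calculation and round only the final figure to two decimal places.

Penalty periods: ⌈203/30⌉ = 7; penalty = 7 × 1.75% × C$767,550.00 = C$94,024.88…
Interest: C$767,550.00 × ((1 + 0.0002)^203 − 1) = C$767,550.00 × 0.04143122… = C$31,800.5332…
Penalties + interest = C$94,024.8750 + C$31,800.5332… = C$125,825.41

C$125,825.41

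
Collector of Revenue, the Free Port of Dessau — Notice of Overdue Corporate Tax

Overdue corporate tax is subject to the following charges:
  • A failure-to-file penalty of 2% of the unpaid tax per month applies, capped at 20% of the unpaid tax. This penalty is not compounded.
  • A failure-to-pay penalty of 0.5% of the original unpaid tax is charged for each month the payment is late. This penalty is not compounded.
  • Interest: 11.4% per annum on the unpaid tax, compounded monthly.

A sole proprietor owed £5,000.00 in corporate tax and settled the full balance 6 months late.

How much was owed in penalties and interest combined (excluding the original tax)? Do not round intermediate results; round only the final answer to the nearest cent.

£1,041.86

Failure-to-file: 6 × 2% × £5,000.00 = £600.00 (under the 20% cap)
Failure-to-pay penalty = 0.5% × £5,000.00 × 6 mo = £150.00
Interest (11.4%/yr ÷ 12 = 0.95%/month): £5,000.00 × ((1 + 0.0095)^6 − 1) = £291.8551…
Penalties + interest = £750.0000 + £291.8551… = £1,041.86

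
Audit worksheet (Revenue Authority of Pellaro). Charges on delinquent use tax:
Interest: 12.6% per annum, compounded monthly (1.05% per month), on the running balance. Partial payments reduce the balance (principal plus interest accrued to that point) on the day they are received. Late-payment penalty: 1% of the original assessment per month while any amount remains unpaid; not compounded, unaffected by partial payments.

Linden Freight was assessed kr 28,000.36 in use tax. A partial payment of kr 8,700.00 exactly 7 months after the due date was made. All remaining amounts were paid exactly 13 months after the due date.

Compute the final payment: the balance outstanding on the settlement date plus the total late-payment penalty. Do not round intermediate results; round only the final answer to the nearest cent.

Balance at month 7: kr 28,000.3600 × (1 + 0.0105)^7 = kr 30,124.3608…
After kr 8,700.00 payment: kr 30,124.3608… − kr 8,700.00 = kr 21,424.3608…
Balance at month 13: kr 21,424.3608… × (1 + 0.0105)^6 = kr 22,810.0260…
Penalty: 13 × 1% × kr 28,000.36 = kr 3,640.05…
Final settlement = outstanding balance + penalty = kr 22,810.0260… + kr 3,640.05… = kr 26,450.07

kr 26,450.07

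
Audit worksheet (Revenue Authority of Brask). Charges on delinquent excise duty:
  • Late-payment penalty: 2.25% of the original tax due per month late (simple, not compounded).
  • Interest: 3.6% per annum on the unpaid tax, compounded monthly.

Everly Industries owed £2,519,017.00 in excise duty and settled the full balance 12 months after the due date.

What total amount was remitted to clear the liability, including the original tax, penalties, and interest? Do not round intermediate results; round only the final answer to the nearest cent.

£3,291,347.56

Late-payment penalty = 2.25% × £2,519,017.00 × 12 mo = £680,134.59
Interest (3.6%/yr ÷ 12 = 0.3%/month): £2,519,017.00 × ((1 + 0.003)^12 − 1) = £92,195.9725…
Total = £2,519,017.00 + £680,134.5900 + £92,195.9725… = £3,291,347.56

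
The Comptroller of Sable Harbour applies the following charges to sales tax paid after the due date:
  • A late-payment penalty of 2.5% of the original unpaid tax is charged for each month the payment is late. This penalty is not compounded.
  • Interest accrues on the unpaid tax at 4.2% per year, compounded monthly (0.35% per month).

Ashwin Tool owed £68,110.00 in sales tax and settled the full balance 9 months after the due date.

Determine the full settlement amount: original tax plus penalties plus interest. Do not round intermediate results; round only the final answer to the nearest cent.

£85,610.50

Late-payment penalty: 9 × 2.5% × £68,110.00 = £15,324.75
Interest: £68,110.00 × ((1 + 0.0035)^9 − 1) = £68,110.00 × 0.0319446… = £2,175.7481…
Total = £68,110.00 + £15,324.7500 + £2,175.7481… = £85,610.50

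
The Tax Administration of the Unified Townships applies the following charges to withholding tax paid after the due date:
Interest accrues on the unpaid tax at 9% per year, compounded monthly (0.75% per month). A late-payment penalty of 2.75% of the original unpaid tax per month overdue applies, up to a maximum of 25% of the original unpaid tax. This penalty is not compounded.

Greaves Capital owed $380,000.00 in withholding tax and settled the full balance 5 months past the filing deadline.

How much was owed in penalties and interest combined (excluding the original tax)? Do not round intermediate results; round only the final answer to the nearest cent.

Penalty: 5 × 2.75% × $380,000.00 = $52,250.00 (below the 25% cap of $95,000.00)
Interest: $380,000.00 × ((1 + 0.0075)^5 − 1) = $380,000.00 × 0.0380667… = $14,465.3591…
Penalties + interest = $52,250.0000 + $14,465.3591… = $66,715.36

$66,715.36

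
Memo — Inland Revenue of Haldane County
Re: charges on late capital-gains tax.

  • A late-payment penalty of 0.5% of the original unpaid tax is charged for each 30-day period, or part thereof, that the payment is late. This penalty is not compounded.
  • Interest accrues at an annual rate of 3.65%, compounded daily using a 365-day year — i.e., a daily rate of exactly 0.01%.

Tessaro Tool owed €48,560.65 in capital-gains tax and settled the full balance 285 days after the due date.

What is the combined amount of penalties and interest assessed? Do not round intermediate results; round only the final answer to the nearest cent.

Penalty periods: ⌈285/30⌉ = 10; penalty = 10 × 0.5% × €48,560.65 = €2,428.03…
Interest: €48,560.65 × ((1 + 0.0001)^285 − 1) = €48,560.65 × 0.02890854… = €1,403.8177…
Penalties + interest = €2,428.0325 + €1,403.8177… = €3,831.85

€3,831.85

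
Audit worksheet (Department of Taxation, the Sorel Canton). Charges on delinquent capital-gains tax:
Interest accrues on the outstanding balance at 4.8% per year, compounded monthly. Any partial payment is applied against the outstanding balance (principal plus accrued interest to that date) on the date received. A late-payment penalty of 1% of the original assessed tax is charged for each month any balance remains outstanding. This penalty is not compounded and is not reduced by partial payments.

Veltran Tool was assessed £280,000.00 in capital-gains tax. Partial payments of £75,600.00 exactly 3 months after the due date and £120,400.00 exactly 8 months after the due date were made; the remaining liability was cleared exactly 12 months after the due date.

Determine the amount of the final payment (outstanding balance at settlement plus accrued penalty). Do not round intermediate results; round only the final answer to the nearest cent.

£126,636.11

Monthly rate = 4.8% ÷ 12 = 0.4%
Balance at month 3: £280,000.0000 × (1 + 0.004)^3 = £283,373.4579…
After £75,600.00 payment: £283,373.4579… − £75,600.00 = £207,773.4579…
Balance at month 8: £207,773.4579… × (1 + 0.004)^5 = £211,962.3041…
After £120,400.00 payment: £211,962.3041… − £120,400.00 = £91,562.3041…
Balance at month 12: £91,562.3041… × (1 + 0.004)^4 = £93,036.1144…
Penalty: 12 × 1% × £280,000.00 = £33,600.00
Final settlement = outstanding balance + penalty = £93,036.1144… + £33,600.00 = £126,636.11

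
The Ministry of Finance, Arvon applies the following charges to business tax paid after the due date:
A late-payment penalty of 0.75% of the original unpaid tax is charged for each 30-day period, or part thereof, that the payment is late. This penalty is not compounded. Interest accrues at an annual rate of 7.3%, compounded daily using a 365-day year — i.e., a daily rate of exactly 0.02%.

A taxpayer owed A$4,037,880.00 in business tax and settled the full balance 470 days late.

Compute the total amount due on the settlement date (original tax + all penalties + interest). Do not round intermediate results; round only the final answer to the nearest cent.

A$4,920,356.34

Penalty periods: ⌈470/30⌉ = 16; penalty = 16 × 0.75% × A$4,037,880.00 = A$484,545.60
Interest: A$4,037,880.00 × ((1 + 0.0002)^470 − 1) = A$4,037,880.00 × 0.09854942… = A$397,930.7356…
Total = A$4,037,880.00 + A$484,545.6000 + A$397,930.7356… = A$4,920,356.34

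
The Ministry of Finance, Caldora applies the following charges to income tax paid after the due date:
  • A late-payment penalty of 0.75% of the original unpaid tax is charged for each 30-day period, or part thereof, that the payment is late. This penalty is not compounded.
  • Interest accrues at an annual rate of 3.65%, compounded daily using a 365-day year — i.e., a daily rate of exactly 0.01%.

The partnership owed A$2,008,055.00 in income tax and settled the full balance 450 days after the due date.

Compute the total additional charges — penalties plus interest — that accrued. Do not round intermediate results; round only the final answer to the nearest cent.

A$318,327.94

Penalty periods: ⌈450/30⌉ = 15; penalty = 15 × 0.75% × A$2,008,055.00 = A$225,906.19…
Interest: A$2,008,055.00 × ((1 + 0.0001)^450 − 1) = A$2,008,055.00 × 0.04602551… = A$92,421.7485…
Penalties + interest = A$225,906.1875 + A$92,421.7485… = A$318,327.94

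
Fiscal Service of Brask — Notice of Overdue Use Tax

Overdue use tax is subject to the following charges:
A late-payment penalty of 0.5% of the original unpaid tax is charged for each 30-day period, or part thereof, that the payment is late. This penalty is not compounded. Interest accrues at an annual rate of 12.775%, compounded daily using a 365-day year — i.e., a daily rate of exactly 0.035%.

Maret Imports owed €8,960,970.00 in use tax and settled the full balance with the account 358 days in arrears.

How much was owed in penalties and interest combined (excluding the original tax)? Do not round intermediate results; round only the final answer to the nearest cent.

Penalty periods: ⌈358/30⌉ = 12; penalty = 12 × 0.5% × €8,960,970.00 = €537,658.20
Interest: €8,960,970.00 × ((1 + 0.00035)^358 − 1) = €8,960,970.00 × 0.13346360… = €1,195,963.3166…
Penalties + interest = €537,658.2000 + €1,195,963.3166… = €1,733,621.52

€1,733,621.52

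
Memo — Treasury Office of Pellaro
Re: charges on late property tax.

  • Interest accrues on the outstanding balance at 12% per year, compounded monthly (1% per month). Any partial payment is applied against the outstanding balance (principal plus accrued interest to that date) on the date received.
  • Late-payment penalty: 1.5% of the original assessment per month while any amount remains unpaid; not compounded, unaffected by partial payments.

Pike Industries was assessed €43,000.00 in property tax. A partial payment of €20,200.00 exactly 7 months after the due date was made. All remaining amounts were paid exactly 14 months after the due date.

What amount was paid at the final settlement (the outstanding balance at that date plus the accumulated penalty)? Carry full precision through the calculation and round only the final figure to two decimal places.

€36,800.26

Balance at month 7: €43,000.0000 × (1 + 0.01)^7 = €46,101.8201…
After €20,200.00 payment: €46,101.8201… − €20,200.00 = €25,901.8201…
Balance at month 14: €25,901.8201… × (1 + 0.01)^7 = €27,770.2571…
Penalty: 14 × 1.5% × €43,000.00 = €9,030.00
Final settlement = outstanding balance + penalty = €27,770.2571… + €9,030.00 = €36,800.26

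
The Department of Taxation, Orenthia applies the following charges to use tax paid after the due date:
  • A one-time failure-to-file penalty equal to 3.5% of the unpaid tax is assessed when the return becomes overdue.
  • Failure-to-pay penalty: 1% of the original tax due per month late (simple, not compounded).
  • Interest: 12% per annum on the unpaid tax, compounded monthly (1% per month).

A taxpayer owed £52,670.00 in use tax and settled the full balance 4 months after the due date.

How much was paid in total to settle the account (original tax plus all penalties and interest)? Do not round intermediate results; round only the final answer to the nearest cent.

Failure-to-file penalty: 3.5% × £52,670.00 = £1,843.45
Failure-to-pay penalty = 1% × £52,670.00 × 4 mo = £2,106.80
Interest: £52,670.00 × ((1 + 0.01)^4 − 1) = £52,670.00 × 0.0406040… = £2,138.6132…
Total = £52,670.00 + £3,950.2500 + £2,138.6132… = £58,758.86

£58,758.86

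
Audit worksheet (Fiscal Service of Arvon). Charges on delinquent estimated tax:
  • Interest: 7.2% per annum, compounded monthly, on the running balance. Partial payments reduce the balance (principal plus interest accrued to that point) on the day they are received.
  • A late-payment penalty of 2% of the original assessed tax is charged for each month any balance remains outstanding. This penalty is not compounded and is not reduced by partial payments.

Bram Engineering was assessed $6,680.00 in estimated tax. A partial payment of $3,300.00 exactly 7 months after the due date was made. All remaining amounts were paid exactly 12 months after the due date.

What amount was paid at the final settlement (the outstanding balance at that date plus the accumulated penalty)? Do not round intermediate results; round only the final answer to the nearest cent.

Monthly rate = 7.2% ÷ 12 = 0.6%
Balance at month 7: $6,680.0000 × (1 + 0.006)^7 = $6,965.6609…
After $3,300.00 payment: $6,965.6609… − $3,300.00 = $3,665.6609…
Balance at month 12: $3,665.6609… × (1 + 0.006)^5 = $3,776.9583…
Penalty: 12 × 2% × $6,680.00 = $1,603.20
Final settlement = outstanding balance + penalty = $3,776.9583… + $1,603.20 = $5,380.16

$5,380.16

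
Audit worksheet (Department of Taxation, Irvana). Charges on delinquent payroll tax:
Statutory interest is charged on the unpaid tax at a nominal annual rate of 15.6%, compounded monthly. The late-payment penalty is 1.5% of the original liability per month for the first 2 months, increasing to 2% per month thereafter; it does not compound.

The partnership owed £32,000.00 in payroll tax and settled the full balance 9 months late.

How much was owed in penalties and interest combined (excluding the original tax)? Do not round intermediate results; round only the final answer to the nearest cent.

Penalty, months 1–2: 2 × 1.5% × £32,000.00 = £960.00
Penalty, months 3–9: 7 × 2% × £32,000.00 = £4,480.00
Interest (15.6%/yr ÷ 12 = 1.3%/month): £32,000.00 × ((1 + 0.013)^9 − 1) = £3,944.7102…
Penalties + interest = £5,440.0000 + £3,944.7102… = £9,384.71

£9,384.71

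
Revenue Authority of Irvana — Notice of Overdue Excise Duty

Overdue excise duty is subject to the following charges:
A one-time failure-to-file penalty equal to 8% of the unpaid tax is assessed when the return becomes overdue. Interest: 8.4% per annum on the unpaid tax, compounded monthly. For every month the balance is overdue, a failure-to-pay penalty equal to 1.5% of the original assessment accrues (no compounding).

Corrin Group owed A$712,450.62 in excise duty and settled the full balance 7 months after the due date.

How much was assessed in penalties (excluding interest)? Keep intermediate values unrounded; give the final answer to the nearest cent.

A$131,803.36

Failure-to-file penalty: 8% × A$712,450.62 = A$56,996.05…
Failure-to-pay penalty: 7 × 1.5% × A$712,450.62 = A$74,807.32…
Total penalty = A$56,996.05… + A$74,807.32… = A$131,803.36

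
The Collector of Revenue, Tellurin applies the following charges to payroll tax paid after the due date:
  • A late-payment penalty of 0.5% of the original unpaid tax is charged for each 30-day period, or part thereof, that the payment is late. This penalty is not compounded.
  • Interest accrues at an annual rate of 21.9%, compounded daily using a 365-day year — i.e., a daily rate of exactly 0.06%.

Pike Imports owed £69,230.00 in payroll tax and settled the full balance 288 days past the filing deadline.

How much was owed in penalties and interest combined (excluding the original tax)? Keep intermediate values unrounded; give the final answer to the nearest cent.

£16,515.98

Penalty periods: ⌈288/30⌉ = 10; penalty = 10 × 0.5% × £69,230.00 = £3,461.50
Interest: £69,230.00 × ((1 + 0.0006)^288 − 1) = £69,230.00 × 0.18856676… = £13,054.4770…
Penalties + interest = £3,461.5000 + £13,054.4770… = £16,515.98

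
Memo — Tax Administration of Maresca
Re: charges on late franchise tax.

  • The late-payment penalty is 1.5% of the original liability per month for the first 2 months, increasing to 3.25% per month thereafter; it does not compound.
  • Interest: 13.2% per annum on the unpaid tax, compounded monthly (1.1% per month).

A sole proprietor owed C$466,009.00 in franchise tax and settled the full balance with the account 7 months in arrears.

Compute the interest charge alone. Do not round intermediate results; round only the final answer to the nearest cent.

C$37,088.77

Interest: C$466,009.00 × ((1 + 0.011)^7 − 1) = C$466,009.00 × 0.0795881… = C$37,088.7713…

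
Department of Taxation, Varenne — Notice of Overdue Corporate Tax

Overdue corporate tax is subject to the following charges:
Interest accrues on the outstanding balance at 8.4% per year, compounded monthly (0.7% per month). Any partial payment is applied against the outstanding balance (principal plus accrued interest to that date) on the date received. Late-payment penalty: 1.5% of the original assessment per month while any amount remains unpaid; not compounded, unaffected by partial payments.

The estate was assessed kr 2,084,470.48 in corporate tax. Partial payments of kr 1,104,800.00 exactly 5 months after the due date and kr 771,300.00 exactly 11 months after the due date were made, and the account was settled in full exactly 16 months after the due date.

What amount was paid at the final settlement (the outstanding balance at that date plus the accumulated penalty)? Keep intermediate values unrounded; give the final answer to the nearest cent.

Balance at month 5: kr 2,084,470.4800 × (1 + 0.007)^5 = kr 2,158,455.5121…
After kr 1,104,800.00 payment: kr 2,158,455.5121… − kr 1,104,800.00 = kr 1,053,655.5121…
Balance at month 11: kr 1,053,655.5121… × (1 + 0.007)^6 = kr 1,098,690.7466…
After kr 771,300.00 payment: kr 1,098,690.7466… − kr 771,300.00 = kr 327,390.7466…
Balance at month 16: kr 327,390.7466… × (1 + 0.007)^5 = kr 339,010.9711…
Penalty: 16 × 1.5% × kr 2,084,470.48 = kr 500,272.92…
Final settlement = outstanding balance + penalty = kr 339,010.9711… + kr 500,272.92… = kr 839,283.89

kr 839,283.89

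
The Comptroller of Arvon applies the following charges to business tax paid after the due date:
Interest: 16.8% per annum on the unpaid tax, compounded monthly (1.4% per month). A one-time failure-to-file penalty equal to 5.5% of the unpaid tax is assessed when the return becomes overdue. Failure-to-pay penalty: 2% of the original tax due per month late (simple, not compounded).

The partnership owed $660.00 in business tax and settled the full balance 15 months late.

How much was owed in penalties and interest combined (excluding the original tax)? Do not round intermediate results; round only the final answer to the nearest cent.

$387.34

Failure-to-file penalty: 5.5% × $660.00 = $36.30
Failure-to-pay penalty = 2% × $660.00 × 15 mo = $198.00
Interest: $660.00 × ((1 + 0.014)^15 − 1) = $660.00 × 0.2318826… = $153.0425…
Penalties + interest = $234.3000 + $153.0425… = $387.34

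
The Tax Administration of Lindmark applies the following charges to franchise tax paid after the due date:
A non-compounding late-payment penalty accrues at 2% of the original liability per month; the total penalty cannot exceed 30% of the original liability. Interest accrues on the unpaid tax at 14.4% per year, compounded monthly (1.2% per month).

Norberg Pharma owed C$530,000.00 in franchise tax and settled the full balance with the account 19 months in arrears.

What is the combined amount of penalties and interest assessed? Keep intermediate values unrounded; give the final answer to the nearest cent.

Penalty (uncapped): 19 × 2% × C$530,000.00 = C$201,400.00; cap = 30% × C$530,000.00 = C$159,000.00 → penalty = C$159,000.00
Interest: C$530,000.00 × ((1 + 0.012)^19 − 1) = C$530,000.00 × 0.2543818… = C$134,822.3439…
Penalties + interest = C$159,000.0000 + C$134,822.3439… = C$293,822.34

C$293,822.34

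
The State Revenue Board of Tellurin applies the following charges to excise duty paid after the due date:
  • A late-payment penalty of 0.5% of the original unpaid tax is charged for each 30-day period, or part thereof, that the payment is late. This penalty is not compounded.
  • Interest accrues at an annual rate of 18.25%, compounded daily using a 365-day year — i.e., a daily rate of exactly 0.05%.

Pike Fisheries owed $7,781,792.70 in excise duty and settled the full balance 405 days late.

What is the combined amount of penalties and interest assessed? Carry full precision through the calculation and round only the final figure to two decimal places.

$2,290,945.13

Penalty periods: ⌈405/30⌉ = 14; penalty = 14 × 0.5% × $7,781,792.70 = $544,725.49…
Interest: $7,781,792.70 × ((1 + 0.0005)^405 − 1) = $7,781,792.70 × 0.22439812… = $1,746,219.6447…
Penalties + interest = $544,725.4890 + $1,746,219.6447… = $2,290,945.13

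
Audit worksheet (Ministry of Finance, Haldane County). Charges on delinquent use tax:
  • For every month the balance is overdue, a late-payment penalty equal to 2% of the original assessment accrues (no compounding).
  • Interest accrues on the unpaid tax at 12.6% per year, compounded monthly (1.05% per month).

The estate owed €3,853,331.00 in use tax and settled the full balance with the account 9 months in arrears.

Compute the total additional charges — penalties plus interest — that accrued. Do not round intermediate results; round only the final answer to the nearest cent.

€1,073,413.89

Late-payment penalty: 9 × 2% × €3,853,331.00 = €693,599.58
Interest: €3,853,331.00 × ((1 + 0.0105)^9 − 1) = €3,853,331.00 × 0.0985678… = €379,814.3140…
Penalties + interest = €693,599.5800 + €379,814.3140… = €1,073,413.89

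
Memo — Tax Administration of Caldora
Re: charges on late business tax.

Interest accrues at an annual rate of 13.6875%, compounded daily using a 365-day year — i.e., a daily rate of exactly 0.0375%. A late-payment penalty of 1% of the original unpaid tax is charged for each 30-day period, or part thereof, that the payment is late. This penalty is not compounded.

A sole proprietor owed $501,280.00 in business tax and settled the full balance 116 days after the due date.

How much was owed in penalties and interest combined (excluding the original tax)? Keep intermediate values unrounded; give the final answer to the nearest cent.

$42,333.84

Penalty periods: ⌈116/30⌉ = 4; penalty = 4 × 1% × $501,280.00 = $20,051.20
Interest: $501,280.00 × ((1 + 0.000375)^116 − 1) = $501,280.00 × 0.04445148… = $22,282.6367…
Penalties + interest = $20,051.2000 + $22,282.6367… = $42,333.84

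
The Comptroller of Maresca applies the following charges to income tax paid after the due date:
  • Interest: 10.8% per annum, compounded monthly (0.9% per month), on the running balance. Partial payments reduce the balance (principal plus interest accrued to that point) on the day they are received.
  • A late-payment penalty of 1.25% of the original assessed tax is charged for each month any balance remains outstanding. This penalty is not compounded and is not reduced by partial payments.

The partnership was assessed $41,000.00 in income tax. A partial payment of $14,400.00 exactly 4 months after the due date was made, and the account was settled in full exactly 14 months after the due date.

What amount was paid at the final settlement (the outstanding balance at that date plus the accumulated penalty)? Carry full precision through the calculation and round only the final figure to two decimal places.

$37,904.60

Balance at month 4: $41,000.0000 × (1 + 0.009)^4 = $42,496.0458…
After $14,400.00 payment: $42,496.0458… − $14,400.00 = $28,096.0458…
Balance at month 14: $28,096.0458… × (1 + 0.009)^10 = $30,729.5970…
Penalty: 14 × 1.25% × $41,000.00 = $7,175.00
Final settlement = outstanding balance + penalty = $30,729.5970… + $7,175.00 = $37,904.60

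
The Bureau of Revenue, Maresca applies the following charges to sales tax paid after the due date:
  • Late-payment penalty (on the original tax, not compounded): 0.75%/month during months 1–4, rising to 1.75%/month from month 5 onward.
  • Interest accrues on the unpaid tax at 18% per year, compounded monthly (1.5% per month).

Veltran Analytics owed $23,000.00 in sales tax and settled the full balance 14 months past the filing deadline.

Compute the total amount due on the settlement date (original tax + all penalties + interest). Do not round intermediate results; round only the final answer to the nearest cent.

Penalty, months 1–4: 4 × 0.75% × $23,000.00 = $690.00
Penalty, months 5–14: 10 × 1.75% × $23,000.00 = $4,025.00
Interest: $23,000.00 × ((1 + 0.015)^14 − 1) = $23,000.00 × 0.2317557… = $5,330.3818…
Total = $23,000.00 + $4,715.0000 + $5,330.3818… = $33,045.38

$33,045.38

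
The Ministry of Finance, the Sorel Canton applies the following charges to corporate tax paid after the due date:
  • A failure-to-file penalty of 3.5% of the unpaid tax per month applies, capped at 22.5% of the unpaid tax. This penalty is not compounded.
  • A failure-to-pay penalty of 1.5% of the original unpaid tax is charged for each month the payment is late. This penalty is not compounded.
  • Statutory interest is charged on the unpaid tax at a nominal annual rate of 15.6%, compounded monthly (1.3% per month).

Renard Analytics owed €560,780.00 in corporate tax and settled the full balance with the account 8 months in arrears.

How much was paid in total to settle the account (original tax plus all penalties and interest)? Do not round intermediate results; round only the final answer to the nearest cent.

€815,293.96

Failure-to-file: 8 × 3.5% × €560,780.00 = €157,018.40, capped at 22.5% × €560,780.00 = €126,175.50
Failure-to-pay penalty = 1.5% × €560,780.00 × 8 mo = €67,293.60
Interest: €560,780.00 × ((1 + 0.013)^8 − 1) = €560,780.00 × 0.1088571… = €61,044.8577…
Total = €560,780.00 + €193,469.1000 + €61,044.8577… = €815,293.96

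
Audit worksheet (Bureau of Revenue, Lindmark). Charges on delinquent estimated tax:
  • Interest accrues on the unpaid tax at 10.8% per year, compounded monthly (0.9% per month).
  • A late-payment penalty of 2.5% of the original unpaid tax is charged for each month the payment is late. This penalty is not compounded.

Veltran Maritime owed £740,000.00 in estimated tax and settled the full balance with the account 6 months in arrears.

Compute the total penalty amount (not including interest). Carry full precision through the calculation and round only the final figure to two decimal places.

Late-payment penalty = 2.5% × £740,000.00 × 6 mo = £111,000.00

£111,000.00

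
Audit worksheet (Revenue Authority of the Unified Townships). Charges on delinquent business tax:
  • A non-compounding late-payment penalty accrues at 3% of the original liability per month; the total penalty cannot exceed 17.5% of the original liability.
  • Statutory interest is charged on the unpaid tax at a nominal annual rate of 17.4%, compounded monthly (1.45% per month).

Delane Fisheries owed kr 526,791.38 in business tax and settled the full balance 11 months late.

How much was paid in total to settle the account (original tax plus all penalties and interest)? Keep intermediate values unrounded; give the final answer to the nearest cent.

kr 709,367.61

Penalty (uncapped): 11 × 3% × kr 526,791.38 = kr 173,841.16…; cap = 17.5% × kr 526,791.38 = kr 92,188.49… → penalty = kr 92,188.49…
Interest: kr 526,791.38 × ((1 + 0.0145)^11 − 1) = kr 526,791.38 × 0.1715817… = kr 90,387.7401…
Total = kr 526,791.38 + kr 92,188.4915 + kr 90,387.7401… = kr 709,367.61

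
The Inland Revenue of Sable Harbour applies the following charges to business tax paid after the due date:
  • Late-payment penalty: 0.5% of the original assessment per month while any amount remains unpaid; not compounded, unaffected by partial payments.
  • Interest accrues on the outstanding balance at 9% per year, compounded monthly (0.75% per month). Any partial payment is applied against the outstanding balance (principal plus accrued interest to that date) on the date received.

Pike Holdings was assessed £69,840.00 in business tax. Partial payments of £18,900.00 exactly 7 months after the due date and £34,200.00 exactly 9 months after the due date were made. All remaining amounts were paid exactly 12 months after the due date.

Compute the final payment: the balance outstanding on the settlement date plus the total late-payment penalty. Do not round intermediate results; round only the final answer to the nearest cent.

Balance at month 7: £69,840.0000 × (1 + 0.0075)^7 = £73,590.1375…
After £18,900.00 payment: £73,590.1375… − £18,900.00 = £54,690.1375…
Balance at month 9: £54,690.1375… × (1 + 0.0075)^2 = £55,513.5659…
After £34,200.00 payment: £55,513.5659… − £34,200.00 = £21,313.5659…
Balance at month 12: £21,313.5659… × (1 + 0.0075)^3 = £21,796.7268…
Penalty: 12 × 0.5% × £69,840.00 = £4,190.40
Final settlement = outstanding balance + penalty = £21,796.7268… + £4,190.40 = £25,987.13

£25,987.13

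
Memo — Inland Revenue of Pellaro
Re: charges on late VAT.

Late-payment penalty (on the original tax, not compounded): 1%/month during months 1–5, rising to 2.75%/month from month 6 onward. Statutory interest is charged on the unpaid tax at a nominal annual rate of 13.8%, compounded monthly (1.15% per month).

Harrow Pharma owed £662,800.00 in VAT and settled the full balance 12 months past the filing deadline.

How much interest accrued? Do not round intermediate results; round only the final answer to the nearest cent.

£97,479.26

Interest: £662,800.00 × ((1 + 0.0115)^12 − 1) = £662,800.00 × 0.1470719… = £97,479.2630…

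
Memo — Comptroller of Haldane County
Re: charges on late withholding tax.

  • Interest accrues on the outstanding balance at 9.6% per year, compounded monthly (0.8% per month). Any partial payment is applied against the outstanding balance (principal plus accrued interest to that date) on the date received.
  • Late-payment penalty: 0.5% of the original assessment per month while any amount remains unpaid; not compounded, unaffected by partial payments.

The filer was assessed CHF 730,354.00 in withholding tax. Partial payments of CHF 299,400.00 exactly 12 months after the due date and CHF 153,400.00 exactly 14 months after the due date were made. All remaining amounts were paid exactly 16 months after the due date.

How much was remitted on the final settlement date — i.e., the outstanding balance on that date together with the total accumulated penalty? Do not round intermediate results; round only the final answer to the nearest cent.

CHF 423,131.11

Balance at month 12: CHF 730,354.0000 × (1 + 0.008)^12 = CHF 803,636.7663…
After CHF 299,400.00 payment: CHF 803,636.7663… − CHF 299,400.00 = CHF 504,236.7663…
Balance at month 14: CHF 504,236.7663… × (1 + 0.008)^2 = CHF 512,336.8257…
After CHF 153,400.00 payment: CHF 512,336.8257… − CHF 153,400.00 = CHF 358,936.8257…
Balance at month 16: CHF 358,936.8257… × (1 + 0.008)^2 = CHF 364,702.7869…
Penalty: 16 × 0.5% × CHF 730,354.00 = CHF 58,428.32
Final settlement = outstanding balance + penalty = CHF 364,702.7869… + CHF 58,428.32 = CHF 423,131.11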